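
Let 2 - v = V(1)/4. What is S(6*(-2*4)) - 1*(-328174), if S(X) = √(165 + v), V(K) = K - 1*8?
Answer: 328174 + 15*√3/2 ≈ 3.2819e+5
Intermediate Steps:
V(K) = -8 + K (V(K) = K - 8 = -8 + K)
v = 15/4 (v = 2 - (-8 + 1)/4 = 2 - (-7)/4 = 2 - 1*(-7/4) = 2 + 7/4 = 15/4 ≈ 3.7500)
S(X) = 15*√3/2 (S(X) = √(165 + 15/4) = √(675/4) = 15*√3/2)
S(6*(-2*4)) - 1*(-328174) = 15*√3/2 - 1*(-328174) = 15*√3/2 + 328174 = 328174 + 15*√3/2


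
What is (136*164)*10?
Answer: 223040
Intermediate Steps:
(136*164)*10 = 22304*10 = 223040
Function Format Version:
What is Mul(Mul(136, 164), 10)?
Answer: 223040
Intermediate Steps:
Mul(Mul(136, 164), 10) = Mul(22304, 10) = 223040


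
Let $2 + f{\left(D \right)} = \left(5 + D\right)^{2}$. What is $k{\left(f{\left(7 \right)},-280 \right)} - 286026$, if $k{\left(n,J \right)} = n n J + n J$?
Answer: $-5971706$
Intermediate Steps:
$f{\left(D \right)} = -2 + \left(5 + D\right)^{2}$
$k{\left(n,J \right)} = J n + J n^{2}$ ($k{\left(n,J \right)} = n^{2} J + J n = J n^{2} + J n = J n + J n^{2}$)
$k{\left(f{\left(7 \right)},-280 \right)} - 286026 = - 280 \left(-2 + \left(5 + 7\right)^{2}\right) \left(1 - \left(2 - \left(5 + 7\right)^{2}\right)\right) - 286026 = - 280 \left(-2 + 12^{2}\right) \left(1 - \left(2 - 12^{2}\right)\right) - 286026 = - 280 \left(-2 + 144\right) \left(1 + \left(-2 + 144\right)\right) - 286026 = \left(-280\right) 142 \left(1 + 142\right) - 286026 = \left(-280\right) 142 \cdot 143 - 286026 = -5685680 - 286026 = -5971706$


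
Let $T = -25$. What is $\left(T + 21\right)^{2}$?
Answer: $16$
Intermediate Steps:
$\left(T + 21\right)^{2} = \left(-25 + 21\right)^{2} = \left(-4\right)^{2} = 16$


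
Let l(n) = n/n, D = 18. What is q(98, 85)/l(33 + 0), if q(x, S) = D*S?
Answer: 1530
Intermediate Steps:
q(x, S) = 18*S
l(n) = 1
q(98, 85)/l(33 + 0) = (18*85)/1 = 1530*1 = 1530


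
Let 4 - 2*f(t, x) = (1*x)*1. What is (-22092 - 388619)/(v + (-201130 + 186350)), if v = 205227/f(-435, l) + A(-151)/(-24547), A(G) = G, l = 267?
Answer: 2651493127171/105493000205 ≈ 25.134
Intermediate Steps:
f(t, x) = 2 - x/2 (f(t, x) = 2 - 1*x/2 = 2 - x/2)
v = -10075374625/6455861 (v = 205227/(2 - ½*267) - 151/(-24547) = 205227/(2 - 267/2) - 151*(-1/24547) = 205227/(-263/2) + 151/24547 = 205227*(-2/263) + 151/24547 = -410454/263 + 151/24547 = -10075374625/6455861 ≈ -1560.7)
(-22092 - 388619)/(v + (-201130 + 186350)) = (-22092 - 388619)/(-10075374625/6455861 + (-201130 + 186350)) = -410711/(-10075374625/6455861 - 14780) = -410711/(-105493000205/6455861) = -410711*(-6455861/105493000205) = 2651493127171/105493000205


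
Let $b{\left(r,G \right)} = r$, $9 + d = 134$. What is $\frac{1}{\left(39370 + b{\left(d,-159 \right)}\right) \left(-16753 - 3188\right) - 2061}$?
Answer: $- \frac{1}{787571856} \approx -1.2697 \cdot 10^{-9}$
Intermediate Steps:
$d = 125$ ($d = -9 + 134 = 125$)
$\frac{1}{\left(39370 + b{\left(d,-159 \right)}\right) \left(-16753 - 3188\right) - 2061} = \frac{1}{\left(39370 + 125\right) \left(-16753 - 3188\right) - 2061} = \frac{1}{39495 \left(-19941\right) - 2061} = \frac{1}{-787569795 - 2061} = \frac{1}{-787571856} = - \frac{1}{787571856}$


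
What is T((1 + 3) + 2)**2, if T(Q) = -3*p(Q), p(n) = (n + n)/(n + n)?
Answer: 9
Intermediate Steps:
p(n) = 1 (p(n) = (2*n)/((2*n)) = (2*n)*(1/(2*n)) = 1)
T(Q) = -3 (T(Q) = -3*1 = -3)
T((1 + 3) + 2)**2 = (-3)**2 = 9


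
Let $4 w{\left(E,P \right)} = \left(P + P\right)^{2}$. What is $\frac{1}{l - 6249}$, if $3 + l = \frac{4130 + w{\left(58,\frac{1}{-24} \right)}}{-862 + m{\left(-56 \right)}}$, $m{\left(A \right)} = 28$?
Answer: $- \frac{480384}{3005739649} \approx -0.00015982$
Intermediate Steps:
$w{\left(E,P \right)} = P^{2}$ ($w{\left(E,P \right)} = \frac{\left(P + P\right)^{2}}{4} = \frac{\left(2 P\right)^{2}}{4} = \frac{4 P^{2}}{4} = P^{2}$)
$l = - \frac{3820033}{480384}$ ($l = -3 + \frac{4130 + \left(\frac{1}{-24}\right)^{2}}{-862 + 28} = -3 + \frac{4130 + \left(- \frac{1}{24}\right)^{2}}{-834} = -3 + \left(4130 + \frac{1}{576}\right) \left(- \frac{1}{834}\right) = -3 + \frac{2378881}{576} \left(- \frac{1}{834}\right) = -3 - \frac{2378881}{480384} = - \frac{3820033}{480384} \approx -7.952$)
$\frac{1}{l - 6249} = \frac{1}{- \frac{3820033}{480384} - 6249} = \frac{1}{- \frac{3005739649}{480384}} = - \frac{480384}{3005739649}$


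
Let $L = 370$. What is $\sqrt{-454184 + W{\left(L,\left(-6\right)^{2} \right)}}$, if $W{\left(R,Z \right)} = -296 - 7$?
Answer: $i \sqrt{454487} \approx 674.16 i$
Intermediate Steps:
$W{\left(R,Z \right)} = -303$ ($W{\left(R,Z \right)} = -296 - 7 = -303$)
$\sqrt{-454184 + W{\left(L,\left(-6\right)^{2} \right)}} = \sqrt{-454184 - 303} = \sqrt{-454487} = i \sqrt{454487}$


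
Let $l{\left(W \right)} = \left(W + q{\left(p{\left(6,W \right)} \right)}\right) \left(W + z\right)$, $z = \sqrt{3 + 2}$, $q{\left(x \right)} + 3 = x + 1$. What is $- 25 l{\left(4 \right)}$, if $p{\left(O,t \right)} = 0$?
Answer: $-200 - 50 \sqrt{5} \approx -311.8$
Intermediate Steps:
$q{\left(x \right)} = -2 + x$ ($q{\left(x \right)} = -3 + \left(x + 1\right) = -3 + \left(1 + x\right) = -2 + x$)
$z = \sqrt{5} \approx 2.2361$
$l{\left(W \right)} = \left(-2 + W\right) \left(W + \sqrt{5}\right)$ ($l{\left(W \right)} = \left(W + \left(-2 + 0\right)\right) \left(W + \sqrt{5}\right) = \left(W - 2\right) \left(W + \sqrt{5}\right) = \left(-2 + W\right) \left(W + \sqrt{5}\right)$)
$- 25 l{\left(4 \right)} = - 25 \left(4^{2} - 8 - 2 \sqrt{5} + 4 \sqrt{5}\right) = - 25 \left(16 - 8 - 2 \sqrt{5} + 4 \sqrt{5}\right) = - 25 \left(8 + 2 \sqrt{5}\right) = -200 - 50 \sqrt{5}$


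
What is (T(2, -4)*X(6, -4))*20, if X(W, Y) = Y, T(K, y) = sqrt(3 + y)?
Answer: -80*I ≈ -80.0*I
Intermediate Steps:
(T(2, -4)*X(6, -4))*20 = (sqrt(3 - 4)*(-4))*20 = (sqrt(-1)*(-4))*20 = (I*(-4))*20 = -4*I*20 = -80*I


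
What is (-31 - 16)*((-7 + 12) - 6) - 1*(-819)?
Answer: 866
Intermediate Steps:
(-31 - 16)*((-7 + 12) - 6) - 1*(-819) = -47*(5 - 6) + 819 = -47*(-1) + 819 = 47 + 819 = 866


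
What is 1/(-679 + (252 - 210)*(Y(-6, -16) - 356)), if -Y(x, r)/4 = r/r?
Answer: -1/15799 ≈ -6.3295e-5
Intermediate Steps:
Y(x, r) = -4 (Y(x, r) = -4*r/r = -4*1 = -4)
1/(-679 + (252 - 210)*(Y(-6, -16) - 356)) = 1/(-679 + (252 - 210)*(-4 - 356)) = 1/(-679 + 42*(-360)) = 1/(-679 - 15120) = 1/(-15799) = -1/15799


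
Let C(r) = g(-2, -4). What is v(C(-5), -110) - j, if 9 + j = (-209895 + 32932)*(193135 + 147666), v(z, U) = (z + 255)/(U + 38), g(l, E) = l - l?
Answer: 1447420016843/24 ≈ 6.0309e+10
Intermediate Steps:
g(l, E) = 0
C(r) = 0
v(z, U) = (255 + z)/(38 + U)
j = -60309167372 (j = -9 + (-209895 + 32932)*(193135 + 147666) = -9 - 176963*340801 = -9 - 60309167363 = -60309167372)
v(C(-5), -110) - j = (255 + 0)/(38 - 110) - 1*(-60309167372) = 255/(-72) + 60309167372 = -1/72*255 + 60309167372 = -85/24 + 60309167372 = 1447420016843/24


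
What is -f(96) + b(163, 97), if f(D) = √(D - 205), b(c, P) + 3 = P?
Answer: 94 - I*√109 ≈ 94.0 - 10.44*I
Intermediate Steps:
b(c, P) = -3 + P
f(D) = √(-205 + D)
-f(96) + b(163, 97) = -√(-205 + 96) + (-3 + 97) = -√(-109) + 94 = -I*√109 + 94 = 94 - I*√109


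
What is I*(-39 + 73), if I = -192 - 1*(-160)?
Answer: -1088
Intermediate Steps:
I = -32 (I = -192 + 160 = -32)
I*(-39 + 73) = -32*(-39 + 73) = -32*34 = -1088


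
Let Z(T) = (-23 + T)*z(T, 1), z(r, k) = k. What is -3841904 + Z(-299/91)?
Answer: -26893512/7 ≈ -3.8419e+6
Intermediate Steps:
Z(T) = -23 + T (Z(T) = (-23 + T)*1 = -23 + T)
-3841904 + Z(-299/91) = -3841904 + (-23 - 299/91) = -3841904 + (-23 - 299*1/91) = -3841904 + (-23 - 23/7) = -3841904 - 184/7 = -26893512/7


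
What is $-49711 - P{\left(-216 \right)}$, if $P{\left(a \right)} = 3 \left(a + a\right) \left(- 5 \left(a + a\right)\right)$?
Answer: $2749649$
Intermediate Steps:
$P{\left(a \right)} = - 60 a^{2}$ ($P{\left(a \right)} = 3 \cdot 2 a \left(- 5 \cdot 2 a\right) = 6 a \left(- 10 a\right) = - 60 a^{2}$)
$-49711 - P{\left(-216 \right)} = -49711 - - 60 \left(-216\right)^{2} = -49711 - \left(-60\right) 46656 = -49711 - -2799360 = -49711 + 2799360 = 2749649$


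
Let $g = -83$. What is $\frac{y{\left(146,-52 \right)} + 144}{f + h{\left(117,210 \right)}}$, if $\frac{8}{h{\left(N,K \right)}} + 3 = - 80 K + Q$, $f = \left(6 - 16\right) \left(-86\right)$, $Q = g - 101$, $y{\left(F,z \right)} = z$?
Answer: $\frac{390701}{3652203} \approx 0.10698$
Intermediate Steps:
$Q = -184$ ($Q = -83 - 101 = -184$)
$f = 860$ ($f = \left(-10\right) \left(-86\right) = 860$)
$h{\left(N,K \right)} = \frac{8}{-187 - 80 K}$ ($h{\left(N,K \right)} = \frac{8}{-3 - \left(184 + 80 K\right)} = \frac{8}{-187 - 80 K}$)
$\frac{y{\left(146,-52 \right)} + 144}{f + h{\left(117,210 \right)}} = \frac{-52 + 144}{860 - \frac{8}{187 + 80 \cdot 210}} = \frac{92}{860 - \frac{8}{187 + 16800}} = \frac{92}{860 - \frac{8}{16987}} = \frac{92}{\frac{14608812}{16987}} = 92 \cdot \frac{16987}{14608812} = \frac{390701}{3652203}$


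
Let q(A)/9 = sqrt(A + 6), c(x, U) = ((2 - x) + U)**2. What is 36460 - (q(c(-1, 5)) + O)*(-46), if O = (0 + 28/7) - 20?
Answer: 35724 + 414*sqrt(70) ≈ 39188.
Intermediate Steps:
c(x, U) = (2 + U - x)**2
q(A) = 9*sqrt(6 + A) (q(A) = 9*sqrt(A + 6) = 9*sqrt(6 + A))
O = -16 (O = (0 + 28*(1/7)) - 20 = (0 + 4) - 20 = 4 - 20 = -16)
36460 - (q(c(-1, 5)) + O)*(-46) = 36460 - (9*sqrt(6 + (2 + 5 - 1*(-1))**2) - 16)*(-46) = 36460 - (9*sqrt(6 + (2 + 5 + 1)**2) - 16)*(-46) = 36460 - (9*sqrt(6 + 8**2) - 16)*(-46) = 36460 - (9*sqrt(6 + 64) - 16)*(-46) = 36460 - (9*sqrt(70) - 16)*(-46) = 36460 - (-16 + 9*sqrt(70))*(-46) = 36460 - (736 - 414*sqrt(70)) = 36460 + (-736 + 414*sqrt(70)) = 35724 + 414*sqrt(70)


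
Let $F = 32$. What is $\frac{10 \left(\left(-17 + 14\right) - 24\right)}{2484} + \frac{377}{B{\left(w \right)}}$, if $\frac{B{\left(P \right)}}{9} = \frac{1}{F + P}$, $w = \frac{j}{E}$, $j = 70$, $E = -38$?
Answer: $\frac{3312037}{2622} \approx 1263.2$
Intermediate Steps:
$w = - \frac{35}{19}$ ($w = \frac{70}{-38} = 70 \left(- \frac{1}{38}\right) = - \frac{35}{19} \approx -1.8421$)
$B{\left(P \right)} = \frac{9}{32 + P}$
$\frac{10 \left(\left(-17 + 14\right) - 24\right)}{2484} + \frac{377}{B{\left(w \right)}} = \frac{10 \left(\left(-17 + 14\right) - 24\right)}{2484} + \frac{377}{9 \frac{1}{32 - \frac{35}{19}}} = 10 \left(-3 - 24\right) \frac{1}{2484} + \frac{377}{9 \frac{1}{\frac{573}{19}}} = 10 \left(-27\right) \frac{1}{2484} + \frac{377}{9 \cdot \frac{19}{573}} = \left(-270\right) \frac{1}{2484} + \frac{377}{\frac{57}{191}} = - \frac{5}{46} + 377 \cdot \frac{191}{57} = - \frac{5}{46} + \frac{72007}{57} = \frac{3312037}{2622}$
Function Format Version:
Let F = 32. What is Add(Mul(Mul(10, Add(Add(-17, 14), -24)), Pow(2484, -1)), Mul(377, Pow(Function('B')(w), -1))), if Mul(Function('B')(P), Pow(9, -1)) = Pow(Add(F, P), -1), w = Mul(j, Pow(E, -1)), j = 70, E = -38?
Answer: Rational(3312037, 2622) ≈ 1263.2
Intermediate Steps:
w = Rational(-35, 19) (w = Mul(70, Pow(-38, -1)) = Mul(70, Rational(-1, 38)) = Rational(-35, 19) ≈ -1.8421)
Function('B')(P) = Mul(9, Pow(Add(32, P), -1))
Add(Mul(Mul(10, Add(Add(-17, 14), -24)), Pow(2484, -1)), Mul(377, Pow(Function('B')(w), -1))) = Add(Mul(Mul(10, Add(Add(-17, 14), -24)), Pow(2484, -1)), Mul(377, Pow(Mul(9, Pow(Add(32, Rational(-35, 19)), -1)), -1))) = Add(Mul(Mul(10, Add(-3, -24)), Rational(1, 2484)), Mul(377, Pow(Mul(9, Pow(Rational(573, 19), -1)), -1))) = Add(Mul(Mul(10, -27), Rational(1, 2484)), Mul(377, Pow(Mul(9, Rational(19, 573)), -1))) = Add(Mul(-270, Rational(1, 2484)), Mul(377, Pow(Rational(57, 191), -1))) = Add(Rational(-5, 46), Mul(377, Rational(191, 57))) = Add(Rational(-5, 46), Rational(72007, 57)) = Rational(3312037, 2622)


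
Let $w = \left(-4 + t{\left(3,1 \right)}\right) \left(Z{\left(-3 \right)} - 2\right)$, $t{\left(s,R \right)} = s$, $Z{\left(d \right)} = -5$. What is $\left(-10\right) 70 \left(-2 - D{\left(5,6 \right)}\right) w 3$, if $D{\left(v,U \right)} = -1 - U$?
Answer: $-73500$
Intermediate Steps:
$w = 7$ ($w = \left(-4 + 3\right) \left(-5 - 2\right) = \left(-1\right) \left(-7\right) = 7$)
$\left(-10\right) 70 \left(-2 - D{\left(5,6 \right)}\right) w 3 = \left(-10\right) 70 \left(-2 - \left(-1 - 6\right)\right) 7 \cdot 3 = - 700 \left(-2 - \left(-1 - 6\right)\right) 7 \cdot 3 = - 700 \left(-2 - -7\right) 7 \cdot 3 = - 700 \left(-2 + 7\right) 7 \cdot 3 = - 700 \cdot 5 \cdot 7 \cdot 3 = - 700 \cdot 35 \cdot 3 = \left(-700\right) 105 = -73500$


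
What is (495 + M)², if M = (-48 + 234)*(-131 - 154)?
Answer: 2757825225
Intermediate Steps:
M = -53010 (M = 186*(-285) = -53010)
(495 + M)² = (495 - 53010)² = (-52515)² = 2757825225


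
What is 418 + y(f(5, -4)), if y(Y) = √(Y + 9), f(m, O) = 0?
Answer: 421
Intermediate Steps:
y(Y) = √(9 + Y)
418 + y(f(5, -4)) = 418 + √(9 + 0) = 418 + √9 = 418 + 3 = 421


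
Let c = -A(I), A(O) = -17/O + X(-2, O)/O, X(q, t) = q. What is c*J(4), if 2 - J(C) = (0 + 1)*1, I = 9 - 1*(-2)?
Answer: 19/11 ≈ 1.7273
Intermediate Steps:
I = 11 (I = 9 + 2 = 11)
J(C) = 1 (J(C) = 2 - (0 + 1) = 2 - 1 = 1)
A(O) = -19/O (A(O) = -17/O - 2/O = -19/O)
c = 19/11 (c = -(-19)/11 = -1*(-19/11) = 19/11 ≈ 1.7273)
c*J(4) = (19/11)*1 = 19/11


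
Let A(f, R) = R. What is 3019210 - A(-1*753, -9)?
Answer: 3019219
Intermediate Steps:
3019210 - A(-1*753, -9) = 3019210 - 1*(-9) = 3019210 + 9 = 3019219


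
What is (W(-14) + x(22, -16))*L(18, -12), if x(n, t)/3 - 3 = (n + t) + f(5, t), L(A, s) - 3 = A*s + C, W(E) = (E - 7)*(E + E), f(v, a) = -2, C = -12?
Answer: -137025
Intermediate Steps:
W(E) = 2*E*(-7 + E) (W(E) = (-7 + E)*(2*E) = 2*E*(-7 + E))
L(A, s) = -9 + A*s (L(A, s) = 3 + (A*s - 12) = 3 + (-12 + A*s) = -9 + A*s)
x(n, t) = 3 + 3*n + 3*t (x(n, t) = 9 + 3*((n + t) - 2) = 9 + 3*(-2 + n + t) = 9 + (-6 + 3*n + 3*t) = 3 + 3*n + 3*t)
(W(-14) + x(22, -16))*L(18, -12) = (2*(-14)*(-7 - 14) + (3 + 3*22 + 3*(-16)))*(-9 + 18*(-12)) = (2*(-14)*(-21) + (3 + 66 - 48))*(-9 - 216) = (588 + 21)*(-225) = 609*(-225) = -137025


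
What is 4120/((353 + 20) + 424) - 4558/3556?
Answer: 5508997/1417066 ≈ 3.8876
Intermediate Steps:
4120/((353 + 20) + 424) - 4558/3556 = 4120/(373 + 424) - 4558*1/3556 = 4120/797 - 2279/1778 = 5508997/1417066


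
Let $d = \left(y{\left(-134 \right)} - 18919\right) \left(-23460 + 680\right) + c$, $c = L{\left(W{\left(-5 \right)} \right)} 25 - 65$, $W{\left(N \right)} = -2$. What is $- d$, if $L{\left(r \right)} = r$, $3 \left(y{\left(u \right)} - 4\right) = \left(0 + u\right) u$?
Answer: $- \frac{883613075}{3} \approx -2.9454 \cdot 10^{8}$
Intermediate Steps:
$y{\left(u \right)} = 4 + \frac{u^{2}}{3}$ ($y{\left(u \right)} = 4 + \frac{\left(0 + u\right) u}{3} = 4 + \frac{u u}{3} = 4 + \frac{u^{2}}{3}$)
$c = -115$ ($c = \left(-2\right) 25 - 65 = -50 - 65 = -115$)
$d = \frac{883613075}{3}$ ($d = \left(\left(4 + \frac{\left(-134\right)^{2}}{3}\right) - 18919\right) \left(-23460 + 680\right) - 115 = \left(\left(4 + \frac{1}{3} \cdot 17956\right) - 18919\right) \left(-22780\right) - 115 = \left(\left(4 + \frac{17956}{3}\right) - 18919\right) \left(-22780\right) - 115 = \left(\frac{17968}{3} - 18919\right) \left(-22780\right) - 115 = \left(- \frac{38789}{3}\right) \left(-22780\right) - 115 = \frac{883613420}{3} - 115 = \frac{883613075}{3} \approx 2.9454 \cdot 10^{8}$)
$- d = \left(-1\right) \frac{883613075}{3} = - \frac{883613075}{3}$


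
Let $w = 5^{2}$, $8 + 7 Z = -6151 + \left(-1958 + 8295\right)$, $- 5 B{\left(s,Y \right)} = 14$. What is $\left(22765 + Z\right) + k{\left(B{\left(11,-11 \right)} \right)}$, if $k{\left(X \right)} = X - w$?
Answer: $\frac{796692}{35} \approx 22763.0$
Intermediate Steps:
$B{\left(s,Y \right)} = - \frac{14}{5}$ ($B{\left(s,Y \right)} = \left(- \frac{1}{5}\right) 14 = - \frac{14}{5}$)
$Z = \frac{178}{7}$ ($Z = - \frac{8}{7} + \frac{-6151 + \left(-1958 + 8295\right)}{7} = - \frac{8}{7} + \frac{-6151 + 6337}{7} = - \frac{8}{7} + \frac{1}{7} \cdot 186 = - \frac{8}{7} + \frac{186}{7} = \frac{178}{7} \approx 25.429$)
$w = 25$
$k{\left(X \right)} = -25 + X$ ($k{\left(X \right)} = X - 25 = -25 + X$)
$\left(22765 + Z\right) + k{\left(B{\left(11,-11 \right)} \right)} = \left(22765 + \frac{178}{7}\right) - \frac{139}{5} = \frac{159533}{7} - \frac{139}{5} = \frac{796692}{35}$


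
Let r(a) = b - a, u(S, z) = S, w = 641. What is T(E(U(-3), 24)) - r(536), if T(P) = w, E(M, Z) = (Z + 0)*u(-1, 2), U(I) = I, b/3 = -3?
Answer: 1186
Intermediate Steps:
b = -9 (b = 3*(-3) = -9)
E(M, Z) = -Z (E(M, Z) = (Z + 0)*(-1) = Z*(-1) = -Z)
T(P) = 641
r(a) = -9 - a
T(E(U(-3), 24)) - r(536) = 641 - (-9 - 1*536) = 641 - (-9 - 536) = 641 - 1*(-545) = 641 + 545 = 1186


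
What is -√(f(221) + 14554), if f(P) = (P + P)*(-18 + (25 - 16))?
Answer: -4*√661 ≈ -102.84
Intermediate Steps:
f(P) = -18*P (f(P) = (2*P)*(-18 + 9) = (2*P)*(-9) = -18*P)
-√(f(221) + 14554) = -√(-18*221 + 14554) = -√(-3978 + 14554) = -√10576 = -4*√661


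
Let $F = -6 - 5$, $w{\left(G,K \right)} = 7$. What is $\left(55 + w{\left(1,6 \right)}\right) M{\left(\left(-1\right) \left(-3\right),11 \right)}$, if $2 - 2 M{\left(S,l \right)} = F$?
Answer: $403$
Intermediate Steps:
$F = -11$
$M{\left(S,l \right)} = \frac{13}{2}$ ($M{\left(S,l \right)} = 1 - - \frac{11}{2} = 1 + \frac{11}{2} = \frac{13}{2}$)
$\left(55 + w{\left(1,6 \right)}\right) M{\left(\left(-1\right) \left(-3\right),11 \right)} = \left(55 + 7\right) \frac{13}{2} = 62 \cdot \frac{13}{2} = 403$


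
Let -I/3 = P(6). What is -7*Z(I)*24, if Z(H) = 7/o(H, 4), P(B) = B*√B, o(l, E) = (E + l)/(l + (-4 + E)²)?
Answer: -285768/241 - 10584*√6/241 ≈ -1293.3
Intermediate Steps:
o(l, E) = (E + l)/(l + (-4 + E)²)
P(B) = B^(3/2)
I = -18*√6 ≈ -44.091
Z(H) = 7*H/(4 + H) (Z(H) = 7/(((4 + H)/(H + (-4 + 4)²))) = 7/(((4 + H)/(H + 0²))) = 7/(((4 + H)/(H + 0))) = 7/(((4 + H)/H)) = 7*(H/(4 + H)) = 7*H/(4 + H))
-7*Z(I)*24 = -49*(-18*√6)/(4 - 18*√6)*24 = -(-882)*√6/(4 - 18*√6)*24 = (882*√6/(4 - 18*√6))*24 = 21168*√6/(4 - 18*√6)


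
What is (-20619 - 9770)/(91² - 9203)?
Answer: 30389/922 ≈ 32.960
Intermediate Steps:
(-20619 - 9770)/(91² - 9203) = -30389/(8281 - 9203) = -30389/(-922) = -30389*(-1/922) = 30389/922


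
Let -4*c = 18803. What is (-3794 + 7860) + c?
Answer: -2539/4 ≈ -634.75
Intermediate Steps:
c = -18803/4 (c = -¼*18803 = -18803/4 ≈ -4700.8)
(-3794 + 7860) + c = (-3794 + 7860) - 18803/4 = 4066 - 18803/4 = -2539/4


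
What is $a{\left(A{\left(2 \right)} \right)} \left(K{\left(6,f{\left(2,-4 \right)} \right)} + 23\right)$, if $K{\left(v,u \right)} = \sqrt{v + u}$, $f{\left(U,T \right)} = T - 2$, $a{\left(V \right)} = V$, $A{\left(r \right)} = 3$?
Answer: $69$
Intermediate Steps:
$f{\left(U,T \right)} = -2 + T$
$K{\left(v,u \right)} = \sqrt{u + v}$
$a{\left(A{\left(2 \right)} \right)} \left(K{\left(6,f{\left(2,-4 \right)} \right)} + 23\right) = 3 \left(\sqrt{\left(-2 - 4\right) + 6} + 23\right) = 3 \left(\sqrt{-6 + 6} + 23\right) = 3 \left(\sqrt{0} + 23\right) = 3 \left(0 + 23\right) = 3 \cdot 23 = 69$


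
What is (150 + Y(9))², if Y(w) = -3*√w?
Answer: 19881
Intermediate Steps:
(150 + Y(9))² = (150 - 3*√9)² = (150 - 3*3)² = (150 - 9)² = 141² = 19881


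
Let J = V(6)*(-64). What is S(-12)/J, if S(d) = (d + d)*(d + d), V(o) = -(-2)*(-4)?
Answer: 9/8 ≈ 1.1250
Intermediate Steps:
V(o) = -8 (V(o) = -1*8 = -8)
S(d) = 4*d**2 (S(d) = (2*d)*(2*d) = 4*d**2)
J = 512 (J = -8*(-64) = 512)
S(-12)/J = (4*(-12)**2)/512 = (4*144)*(1/512) = 576*(1/512) = 9/8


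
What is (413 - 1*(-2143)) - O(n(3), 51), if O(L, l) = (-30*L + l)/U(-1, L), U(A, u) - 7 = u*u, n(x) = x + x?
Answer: 2559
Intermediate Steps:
n(x) = 2*x
U(A, u) = 7 + u**2 (U(A, u) = 7 + u*u = 7 + u**2)
O(L, l) = (l - 30*L)/(7 + L**2) (O(L, l) = (-30*L + l)/(7 + L**2) = (l - 30*L)/(7 + L**2))
(413 - 1*(-2143)) - O(n(3), 51) = (413 - 1*(-2143)) - (51 - 60*3)/(7 + (2*3)**2) = (413 + 2143) - (51 - 30*6)/(7 + 6**2) = 2556 - (51 - 180)/(7 + 36) = 2556 - (-129)/43 = 2556 - 1*(-3) = 2556 + 3 = 2559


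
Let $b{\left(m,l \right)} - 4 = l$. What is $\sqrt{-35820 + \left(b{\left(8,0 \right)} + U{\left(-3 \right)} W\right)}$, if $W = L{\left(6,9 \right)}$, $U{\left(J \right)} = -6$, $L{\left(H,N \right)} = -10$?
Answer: $2 i \sqrt{8939} \approx 189.09 i$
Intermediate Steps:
$W = -10$
$b{\left(m,l \right)} = 4 + l$
$\sqrt{-35820 + \left(b{\left(8,0 \right)} + U{\left(-3 \right)} W\right)} = \sqrt{-35820 + \left(\left(4 + 0\right) - -60\right)} = \sqrt{-35820 + \left(4 + 60\right)} = \sqrt{-35820 + 64} = \sqrt{-35756} = 2 i \sqrt{8939}$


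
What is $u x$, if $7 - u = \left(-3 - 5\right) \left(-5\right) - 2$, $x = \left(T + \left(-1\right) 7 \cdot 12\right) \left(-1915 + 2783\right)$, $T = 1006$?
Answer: $-24809176$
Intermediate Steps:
$x = 800296$ ($x = \left(1006 + \left(-1\right) 7 \cdot 12\right) \left(-1915 + 2783\right) = \left(1006 - 84\right) 868 = 922 \cdot 868 = 800296$)
$u = -31$ ($u = 7 - \left(\left(-3 - 5\right) \left(-5\right) - 2\right) = 7 - \left(\left(-8\right) \left(-5\right) - 2\right) = 7 - \left(40 - 2\right) = 7 - 38 = -31$)
$u x = \left(-31\right) 800296 = -24809176$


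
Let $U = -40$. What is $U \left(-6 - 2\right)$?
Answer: $320$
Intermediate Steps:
$U \left(-6 - 2\right) = - 40 \left(-6 - 2\right) = \left(-40\right) \left(-8\right) = 320$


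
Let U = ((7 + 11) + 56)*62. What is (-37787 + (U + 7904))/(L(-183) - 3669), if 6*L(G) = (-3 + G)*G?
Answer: -25295/2004 ≈ -12.622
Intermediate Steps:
U = 4588 (U = (18 + 56)*62 = 74*62 = 4588)
L(G) = G*(-3 + G)/6 (L(G) = ((-3 + G)*G)/6 = (G*(-3 + G))/6 = G*(-3 + G)/6)
(-37787 + (U + 7904))/(L(-183) - 3669) = (-37787 + (4588 + 7904))/((⅙)*(-183)*(-3 - 183) - 3669) = (-37787 + 12492)/((⅙)*(-183)*(-186) - 3669) = -25295/(5673 - 3669) = -25295/2004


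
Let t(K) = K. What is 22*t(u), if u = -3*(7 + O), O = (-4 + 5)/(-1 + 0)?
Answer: -396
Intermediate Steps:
O = -1 (O = 1/(-1) = 1*(-1) = -1)
u = -18 (u = -3*(7 - 1) = -3*6 = -18)
22*t(u) = 22*(-18) = -396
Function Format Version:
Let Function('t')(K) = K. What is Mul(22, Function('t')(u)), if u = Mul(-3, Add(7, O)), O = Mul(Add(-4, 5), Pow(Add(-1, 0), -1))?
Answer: -396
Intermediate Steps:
O = -1 (O = Mul(1, Pow(-1, -1)) = Mul(1, -1) = -1)
u = -18 (u = Mul(-3, Add(7, -1)) = Mul(-3, 6) = -18)
Mul(22, Function('t')(u)) = Mul(22, -18) = -396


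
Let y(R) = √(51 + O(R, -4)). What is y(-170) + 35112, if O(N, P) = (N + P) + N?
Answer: 35112 + I*√293 ≈ 35112.0 + 17.117*I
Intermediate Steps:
O(N, P) = P + 2*N
y(R) = √(47 + 2*R) (y(R) = √(51 + (-4 + 2*R)) = √(47 + 2*R))
y(-170) + 35112 = √(47 + 2*(-170)) + 35112 = √(47 - 340) + 35112 = √(-293) + 35112 = I*√293 + 35112 = 35112 + I*√293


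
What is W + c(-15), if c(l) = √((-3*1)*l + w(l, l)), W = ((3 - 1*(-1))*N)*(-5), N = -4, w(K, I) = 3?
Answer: 80 + 4*√3 ≈ 86.928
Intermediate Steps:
W = 80 (W = ((3 - 1*(-1))*(-4))*(-5) = ((3 + 1)*(-4))*(-5) = (4*(-4))*(-5) = -16*(-5) = 80)
c(l) = √(3 - 3*l) (c(l) = √((-3*1)*l + 3) = √(-3*l + 3) = √(3 - 3*l))
W + c(-15) = 80 + √(3 - 3*(-15)) = 80 + √(3 + 45) = 80 + √48 = 80 + 4*√3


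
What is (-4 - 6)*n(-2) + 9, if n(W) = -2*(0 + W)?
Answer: -31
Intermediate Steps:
n(W) = -2*W
(-4 - 6)*n(-2) + 9 = (-4 - 6)*(-2*(-2)) + 9 = -10*4 + 9 = -40 + 9 = -31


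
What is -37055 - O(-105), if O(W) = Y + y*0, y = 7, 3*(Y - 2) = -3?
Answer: -37056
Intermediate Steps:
Y = 1 (Y = 2 + (⅓)*(-3) = 2 - 1 = 1)
O(W) = 1 (O(W) = 1 + 7*0 = 1 + 0 = 1)
-37055 - O(-105) = -37055 - 1*1 = -37055 - 1 = -37056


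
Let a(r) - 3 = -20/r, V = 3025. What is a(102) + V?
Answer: 154418/51 ≈ 3027.8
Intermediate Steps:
a(r) = 3 - 20/r
a(102) + V = (3 - 20/102) + 3025 = (3 - 20*1/102) + 3025 = (3 - 10/51) + 3025 = 143/51 + 3025 = 154418/51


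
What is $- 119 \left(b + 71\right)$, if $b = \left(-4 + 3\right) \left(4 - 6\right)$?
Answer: $-8687$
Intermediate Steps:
$b = 2$ ($b = \left(-1\right) \left(-2\right) = 2$)
$- 119 \left(b + 71\right) = - 119 \left(2 + 71\right) = \left(-119\right) 73 = -8687$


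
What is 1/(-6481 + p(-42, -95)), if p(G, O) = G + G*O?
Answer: -1/2533 ≈ -0.00039479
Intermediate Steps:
1/(-6481 + p(-42, -95)) = 1/(-6481 - 42*(1 - 95)) = 1/(-6481 - 42*(-94)) = 1/(-6481 + 3948) = 1/(-2533) = -1/2533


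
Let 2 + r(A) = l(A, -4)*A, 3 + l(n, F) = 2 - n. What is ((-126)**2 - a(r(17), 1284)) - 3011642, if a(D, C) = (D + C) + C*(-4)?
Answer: -2991606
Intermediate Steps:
l(n, F) = -1 - n (l(n, F) = -3 + (2 - n) = -1 - n)
r(A) = -2 + A*(-1 - A) (r(A) = -2 + (-1 - A)*A = -2 + A*(-1 - A))
a(D, C) = D - 3*C (a(D, C) = (C + D) - 4*C = D - 3*C)
((-126)**2 - a(r(17), 1284)) - 3011642 = ((-126)**2 - ((-2 - 1*17*(1 + 17)) - 3*1284)) - 3011642 = (15876 - ((-2 - 1*17*18) - 3852)) - 3011642 = (15876 - ((-2 - 306) - 3852)) - 3011642 = (15876 - (-308 - 3852)) - 3011642 = (15876 - 1*(-4160)) - 3011642 = (15876 + 4160) - 3011642 = 20036 - 3011642 = -2991606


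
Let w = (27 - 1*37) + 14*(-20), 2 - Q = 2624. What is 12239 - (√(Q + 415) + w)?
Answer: 12529 - I*√2207 ≈ 12529.0 - 46.979*I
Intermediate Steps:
Q = -2622 (Q = 2 - 1*2624 = 2 - 2624 = -2622)
w = -290 (w = (27 - 37) - 280 = -10 - 280 = -290)
12239 - (√(Q + 415) + w) = 12239 - (√(-2622 + 415) - 290) = 12239 - (√(-2207) - 290) = 12239 - (I*√2207 - 290) = 12239 - (-290 + I*√2207) = 12239 + (290 - I*√2207) = 12529 - I*√2207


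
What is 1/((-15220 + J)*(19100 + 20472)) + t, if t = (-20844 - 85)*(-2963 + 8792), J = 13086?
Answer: -10302080729737369/84446648 ≈ -1.2200e+8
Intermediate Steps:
t = -121995141 (t = -20929*5829 = -121995141)
1/((-15220 + J)*(19100 + 20472)) + t = 1/((-15220 + 13086)*(19100 + 20472)) - 121995141 = 1/(-2134*39572) - 121995141 = 1/(-84446648) - 121995141 = -1/84446648 - 121995141 = -10302080729737369/84446648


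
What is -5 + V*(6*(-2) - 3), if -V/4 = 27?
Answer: 1615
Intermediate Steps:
V = -108 (V = -4*27 = -108)
-5 + V*(6*(-2) - 3) = -5 - 108*(6*(-2) - 3) = -5 - 108*(-12 - 3) = -5 - 108*(-15) = -5 + 1620 = 1615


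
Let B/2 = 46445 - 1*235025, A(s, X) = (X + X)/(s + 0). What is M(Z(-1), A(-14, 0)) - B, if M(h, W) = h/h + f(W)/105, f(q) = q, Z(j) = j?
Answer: 377161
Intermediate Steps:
A(s, X) = 2*X/s (A(s, X) = (2*X)/s = 2*X/s)
B = -377160 (B = 2*(46445 - 1*235025) = 2*(46445 - 235025) = 2*(-188580) = -377160)
M(h, W) = 1 + W/105 (M(h, W) = h/h + W/105 = 1 + W*(1/105) = 1 + W/105)
M(Z(-1), A(-14, 0)) - B = (1 + (2*0/(-14))/105) - 1*(-377160) = (1 + (2*0*(-1/14))/105) + 377160 = (1 + (1/105)*0) + 377160 = (1 + 0) + 377160 = 1 + 377160 = 377161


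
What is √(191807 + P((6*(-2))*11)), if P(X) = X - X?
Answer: √191807 ≈ 437.96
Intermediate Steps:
P(X) = 0
√(191807 + P((6*(-2))*11)) = √(191807 + 0) = √191807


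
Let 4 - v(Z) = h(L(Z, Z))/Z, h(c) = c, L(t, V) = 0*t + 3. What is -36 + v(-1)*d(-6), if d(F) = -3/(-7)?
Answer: -33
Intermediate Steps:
L(t, V) = 3 (L(t, V) = 0 + 3 = 3)
d(F) = 3/7 (d(F) = -3*(-1/7) = 3/7)
v(Z) = 4 - 3/Z
-36 + v(-1)*d(-6) = -36 + (4 - 3/(-1))*(3/7) = -36 + (4 - 3*(-1))*(3/7) = -36 + (4 + 3)*(3/7) = -36 + 7*(3/7) = -36 + 3 = -33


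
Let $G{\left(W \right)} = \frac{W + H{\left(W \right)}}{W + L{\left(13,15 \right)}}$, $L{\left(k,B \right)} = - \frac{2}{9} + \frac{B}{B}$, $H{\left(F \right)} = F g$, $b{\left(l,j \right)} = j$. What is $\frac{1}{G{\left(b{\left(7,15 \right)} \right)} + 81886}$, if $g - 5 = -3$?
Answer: $\frac{142}{11628217} \approx 1.2212 \cdot 10^{-5}$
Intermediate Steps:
$g = 2$ ($g = 5 - 3 = 2$)
$H{\left(F \right)} = 2 F$ ($H{\left(F \right)} = F 2 = 2 F$)
$L{\left(k,B \right)} = \frac{7}{9}$ ($L{\left(k,B \right)} = \left(-2\right) \frac{1}{9} + 1 = - \frac{2}{9} + 1 = \frac{7}{9}$)
$G{\left(W \right)} = \frac{3 W}{\frac{7}{9} + W}$ ($G{\left(W \right)} = \frac{W + 2 W}{W + \frac{7}{9}} = \frac{3 W}{\frac{7}{9} + W}$)
$\frac{1}{G{\left(b{\left(7,15 \right)} \right)} + 81886} = \frac{1}{27 \cdot 15 \frac{1}{7 + 9 \cdot 15} + 81886} = \frac{1}{27 \cdot 15 \frac{1}{7 + 135} + 81886} = \frac{1}{27 \cdot 15 \cdot \frac{1}{142} + 81886} = \frac{1}{\frac{405}{142} + 81886} = \frac{1}{\frac{11628217}{142}} = \frac{142}{11628217}$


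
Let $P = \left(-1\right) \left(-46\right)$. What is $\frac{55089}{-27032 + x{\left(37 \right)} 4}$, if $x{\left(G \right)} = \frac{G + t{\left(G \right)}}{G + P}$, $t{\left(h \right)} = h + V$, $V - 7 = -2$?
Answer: $- \frac{508043}{249260} \approx -2.0382$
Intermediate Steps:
$V = 5$ ($V = 7 - 2 = 5$)
$t{\left(h \right)} = 5 + h$ ($t{\left(h \right)} = h + 5 = 5 + h$)
$P = 46$
$x{\left(G \right)} = \frac{5 + 2 G}{46 + G}$ ($x{\left(G \right)} = \frac{G + \left(5 + G\right)}{G + 46} = \frac{5 + 2 G}{46 + G}$)
$\frac{55089}{-27032 + x{\left(37 \right)} 4} = \frac{55089}{-27032 + \frac{5 + 2 \cdot 37}{46 + 37} \cdot 4} = \frac{55089}{-27032 + \frac{5 + 74}{83} \cdot 4} = \frac{55089}{-27032 + \frac{1}{83} \cdot 79 \cdot 4} = \frac{55089}{-27032 + \frac{79}{83} \cdot 4} = \frac{55089}{-27032 + \frac{316}{83}} = \frac{55089}{- \frac{2243340}{83}} = 55089 \left(- \frac{83}{2243340}\right) = - \frac{508043}{249260}$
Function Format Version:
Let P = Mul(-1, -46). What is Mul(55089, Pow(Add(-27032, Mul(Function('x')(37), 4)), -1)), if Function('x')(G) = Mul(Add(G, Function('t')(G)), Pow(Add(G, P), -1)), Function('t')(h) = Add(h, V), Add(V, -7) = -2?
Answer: Rational(-508043, 249260) ≈ -2.0382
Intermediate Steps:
V = 5 (V = Add(7, -2) = 5)
Function('t')(h) = Add(5, h) (Function('t')(h) = Add(h, 5) = Add(5, h))
P = 46
Function('x')(G) = Mul(Pow(Add(46, G), -1), Add(5, Mul(2, G))) (Function('x')(G) = Mul(Add(G, Add(5, G)), Pow(Add(G, 46), -1)) = Mul(Add(5, Mul(2, G)), Pow(Add(46, G), -1)) = Mul(Pow(Add(46, G), -1), Add(5, Mul(2, G))))
Mul(55089, Pow(Add(-27032, Mul(Function('x')(37), 4)), -1)) = Mul(55089, Pow(Add(-27032, Mul(Mul(Pow(Add(46, 37), -1), Add(5, Mul(2, 37))), 4)), -1)) = Mul(55089, Pow(Add(-27032, Mul(Mul(Pow(83, -1), Add(5, 74)), 4)), -1)) = Mul(55089, Pow(Add(-27032, Mul(Mul(Rational(1, 83), 79), 4)), -1)) = Mul(55089, Pow(Add(-27032, Mul(Rational(79, 83), 4)), -1)) = Mul(55089, Pow(Add(-27032, Rational(316, 83)), -1)) = Mul(55089, Pow(Rational(-2243340, 83), -1)) = Mul(55089, Rational(-83, 2243340)) = Rational(-508043, 249260)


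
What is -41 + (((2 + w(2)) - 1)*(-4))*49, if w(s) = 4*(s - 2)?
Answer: -237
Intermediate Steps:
w(s) = -8 + 4*s (w(s) = 4*(-2 + s) = -8 + 4*s)
-41 + (((2 + w(2)) - 1)*(-4))*49 = -41 + (((2 + (-8 + 4*2)) - 1)*(-4))*49 = -41 + (((2 + (-8 + 8)) - 1)*(-4))*49 = -41 + (((2 + 0) - 1)*(-4))*49 = -41 + ((2 - 1)*(-4))*49 = -41 + (1*(-4))*49 = -41 - 4*49 = -41 - 196 = -237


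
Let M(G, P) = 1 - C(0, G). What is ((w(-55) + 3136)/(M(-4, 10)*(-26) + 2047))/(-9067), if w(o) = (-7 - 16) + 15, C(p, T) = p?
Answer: -3128/18324407 ≈ -0.00017070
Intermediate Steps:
M(G, P) = 1 (M(G, P) = 1 - 1*0 = 1 + 0 = 1)
w(o) = -8 (w(o) = -23 + 15 = -8)
((w(-55) + 3136)/(M(-4, 10)*(-26) + 2047))/(-9067) = ((-8 + 3136)/(1*(-26) + 2047))/(-9067) = (3128/(-26 + 2047))*(-1/9067) = (3128/2021)*(-1/9067) = -3128/18324407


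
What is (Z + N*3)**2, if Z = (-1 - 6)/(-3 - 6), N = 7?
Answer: 38416/81 ≈ 474.27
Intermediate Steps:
Z = 7/9 (Z = -7/(-9) = -7*(-1/9) = 7/9 ≈ 0.77778)
(Z + N*3)**2 = (7/9 + 7*3)**2 = (7/9 + 21)**2 = (196/9)**2 = 38416/81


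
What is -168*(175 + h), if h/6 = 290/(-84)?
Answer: -25920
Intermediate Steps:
h = -145/7 (h = 6*(290/(-84)) = 6*(290*(-1/84)) = 6*(-145/42) = -145/7 ≈ -20.714)
-168*(175 + h) = -168*(175 - 145/7) = -168*1080/7 = -25920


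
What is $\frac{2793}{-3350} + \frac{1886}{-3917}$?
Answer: $- \frac{17258281}{13121950} \approx -1.3152$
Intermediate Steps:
$\frac{2793}{-3350} + \frac{1886}{-3917} = 2793 \left(- \frac{1}{3350}\right) + 1886 \left(- \frac{1}{3917}\right) = - \frac{2793}{3350} - \frac{1886}{3917} = - \frac{17258281}{13121950}$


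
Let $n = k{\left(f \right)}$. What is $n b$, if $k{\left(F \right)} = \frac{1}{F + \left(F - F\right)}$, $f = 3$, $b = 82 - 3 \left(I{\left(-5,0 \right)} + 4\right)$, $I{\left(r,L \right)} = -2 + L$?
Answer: $\frac{76}{3} \approx 25.333$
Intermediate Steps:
$b = 76$ ($b = 82 - 3 \left(\left(-2 + 0\right) + 4\right) = 82 - 3 \left(-2 + 4\right) = 82 - 6 = 76$)
$k{\left(F \right)} = \frac{1}{F}$ ($k{\left(F \right)} = \frac{1}{F + 0} = \frac{1}{F}$)
$n = \frac{1}{3} \approx 0.33333$
$n b = \frac{1}{3} \cdot 76 = \frac{76}{3}$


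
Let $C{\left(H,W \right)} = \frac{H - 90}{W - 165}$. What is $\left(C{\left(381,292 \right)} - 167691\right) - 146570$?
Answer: $- \frac{39910856}{127} \approx -3.1426 \cdot 10^{5}$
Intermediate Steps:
$C{\left(H,W \right)} = \frac{-90 + H}{-165 + W}$
$\left(C{\left(381,292 \right)} - 167691\right) - 146570 = \left(\frac{-90 + 381}{-165 + 292} - 167691\right) - 146570 = \left(\frac{1}{127} \cdot 291 - 167691\right) - 146570 = \left(\frac{291}{127} - 167691\right) - 146570 = - \frac{21296466}{127} - 146570 = - \frac{39910856}{127}$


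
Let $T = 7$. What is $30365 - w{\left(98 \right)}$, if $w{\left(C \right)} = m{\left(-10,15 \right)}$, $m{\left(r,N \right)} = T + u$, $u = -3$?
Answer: $30361$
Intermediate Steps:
$m{\left(r,N \right)} = 4$ ($m{\left(r,N \right)} = 7 - 3 = 4$)
$w{\left(C \right)} = 4$
$30365 - w{\left(98 \right)} = 30365 - 4 = 30361$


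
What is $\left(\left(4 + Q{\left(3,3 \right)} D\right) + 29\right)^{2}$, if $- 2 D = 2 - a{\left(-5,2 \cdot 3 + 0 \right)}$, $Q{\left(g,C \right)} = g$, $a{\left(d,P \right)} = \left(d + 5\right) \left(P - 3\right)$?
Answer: $900$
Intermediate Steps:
$a{\left(d,P \right)} = \left(-3 + P\right) \left(5 + d\right)$ ($a{\left(d,P \right)} = \left(5 + d\right) \left(-3 + P\right) = \left(-3 + P\right) \left(5 + d\right)$)
$D = -1$ ($D = - \frac{2 - \left(-15 - -15 + 5 \left(2 \cdot 3 + 0\right) + \left(2 \cdot 3 + 0\right) \left(-5\right)\right)}{2} = - \frac{2 - \left(-15 + 15 + 5 \left(6 + 0\right) + \left(6 + 0\right) \left(-5\right)\right)}{2} = - \frac{2 - \left(-15 + 15 + 5 \cdot 6 + 6 \left(-5\right)\right)}{2} = - \frac{2 - \left(-15 + 15 + 30 - 30\right)}{2} = - \frac{2 - 0}{2} = - \frac{2 + 0}{2} = \left(- \frac{1}{2}\right) 2 = -1$)
$\left(\left(4 + Q{\left(3,3 \right)} D\right) + 29\right)^{2} = \left(\left(4 + 3 \left(-1\right)\right) + 29\right)^{2} = \left(\left(4 - 3\right) + 29\right)^{2} = \left(1 + 29\right)^{2} = 30^{2} = 900$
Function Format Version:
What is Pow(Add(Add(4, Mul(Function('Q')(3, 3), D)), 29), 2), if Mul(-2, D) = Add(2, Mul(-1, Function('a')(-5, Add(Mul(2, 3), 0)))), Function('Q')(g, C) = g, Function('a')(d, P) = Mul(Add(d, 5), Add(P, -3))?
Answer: 900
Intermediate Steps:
Function('a')(d, P) = Mul(Add(-3, P), Add(5, d)) (Function('a')(d, P) = Mul(Add(5, d), Add(-3, P)) = Mul(Add(-3, P), Add(5, d)))
D = -1 (D = Mul(Rational(-1, 2), Add(2, Mul(-1, Add(-15, Mul(-3, -5), Mul(5, Add(Mul(2, 3), 0)), Mul(Add(Mul(2, 3), 0), -5))))) = Mul(Rational(-1, 2), Add(2, Mul(-1, Add(-15, 15, Mul(5, Add(6, 0)), Mul(Add(6, 0), -5))))) = Mul(Rational(-1, 2), Add(2, Mul(-1, Add(-15, 15, Mul(5, 6), Mul(6, -5))))) = Mul(Rational(-1, 2), Add(2, Mul(-1, Add(-15, 15, 30, -30)))) = Mul(Rational(-1, 2), Add(2, Mul(-1, 0))) = Mul(Rational(-1, 2), Add(2, 0)) = Mul(Rational(-1, 2), 2) = -1)
Pow(Add(Add(4, Mul(Function('Q')(3, 3), D)), 29), 2) = Pow(Add(Add(4, Mul(3, -1)), 29), 2) = Pow(Add(Add(4, -3), 29), 2) = Pow(Add(1, 29), 2) = Pow(30, 2) = 900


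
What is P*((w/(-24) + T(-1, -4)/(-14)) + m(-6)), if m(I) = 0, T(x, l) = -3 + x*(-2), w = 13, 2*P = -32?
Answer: 158/21 ≈ 7.5238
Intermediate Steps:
P = -16 (P = (1/2)*(-32) = -16)
T(x, l) = -3 - 2*x
P*((w/(-24) + T(-1, -4)/(-14)) + m(-6)) = -16*((13/(-24) + (-3 - 2*(-1))/(-14)) + 0) = -16*((13*(-1/24) + (-3 + 2)*(-1/14)) + 0) = -16*((-13/24 - 1*(-1/14)) + 0) = -16*((-13/24 + 1/14) + 0) = -16*(-79/168 + 0) = -16*(-79/168) = 158/21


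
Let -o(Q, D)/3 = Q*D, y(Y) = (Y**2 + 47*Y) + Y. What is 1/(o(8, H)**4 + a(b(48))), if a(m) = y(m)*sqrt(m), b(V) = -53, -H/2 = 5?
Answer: 132710400/440301256704148877 - 53*I*sqrt(53)/2201506283520744385 ≈ 3.0141e-10 - 1.7526e-16*I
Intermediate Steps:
H = -10 (H = -2*5 = -10)
y(Y) = Y**2 + 48*Y
o(Q, D) = -3*D*Q (o(Q, D) = -3*Q*D = -3*D*Q)
a(m) = m**(3/2)*(48 + m) (a(m) = (m*(48 + m))*sqrt(m) = m**(3/2)*(48 + m))
1/(o(8, H)**4 + a(b(48))) = 1/((-3*(-10)*8)**4 + (-53)**(3/2)*(48 - 53)) = 1/(240**4 - 53*I*sqrt(53)*(-5)) = 1/(3317760000 + 265*I*sqrt(53))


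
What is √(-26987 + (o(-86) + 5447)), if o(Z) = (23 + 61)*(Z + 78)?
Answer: 6*I*√617 ≈ 149.04*I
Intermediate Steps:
o(Z) = 6552 + 84*Z (o(Z) = 84*(78 + Z) = 6552 + 84*Z)
√(-26987 + (o(-86) + 5447)) = √(-26987 + ((6552 + 84*(-86)) + 5447)) = √(-26987 + ((6552 - 7224) + 5447)) = √(-26987 + (-672 + 5447)) = √(-26987 + 4775) = √(-22212) = 6*I*√617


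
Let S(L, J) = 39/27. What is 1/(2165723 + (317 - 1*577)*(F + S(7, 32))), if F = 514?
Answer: 9/18285367 ≈ 4.9220e-7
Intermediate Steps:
S(L, J) = 13/9 (S(L, J) = 39*(1/27) = 13/9)
1/(2165723 + (317 - 1*577)*(F + S(7, 32))) = 1/(2165723 + (317 - 1*577)*(514 + 13/9)) = 1/(2165723 + (317 - 577)*(4639/9)) = 1/(2165723 - 260*4639/9) = 1/(2165723 - 1206140/9) = 1/(18285367/9) = 9/18285367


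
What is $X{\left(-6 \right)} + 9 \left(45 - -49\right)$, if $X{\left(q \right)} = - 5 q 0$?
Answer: $846$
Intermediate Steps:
$X{\left(q \right)} = 0$
$X{\left(-6 \right)} + 9 \left(45 - -49\right) = 0 + 9 \left(45 - -49\right) = 0 + 9 \left(45 + 49\right) = 0 + 9 \cdot 94 = 0 + 846 = 846$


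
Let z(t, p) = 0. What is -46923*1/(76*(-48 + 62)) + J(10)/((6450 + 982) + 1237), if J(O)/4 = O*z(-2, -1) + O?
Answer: -406732927/9223816 ≈ -44.096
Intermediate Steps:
J(O) = 4*O (J(O) = 4*(O*0 + O) = 4*(0 + O) = 4*O)
-46923*1/(76*(-48 + 62)) + J(10)/((6450 + 982) + 1237) = -46923*1/(76*(-48 + 62)) + (4*10)/((6450 + 982) + 1237) = -46923/(14*76) + 40/(7432 + 1237) = -46923/1064 + 40/8669 = -406732927/9223816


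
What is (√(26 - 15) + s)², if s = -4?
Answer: (4 - √11)² ≈ 0.46700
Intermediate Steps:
(√(26 - 15) + s)² = (√(26 - 15) - 4)² = (√11 - 4)² = (-4 + √11)²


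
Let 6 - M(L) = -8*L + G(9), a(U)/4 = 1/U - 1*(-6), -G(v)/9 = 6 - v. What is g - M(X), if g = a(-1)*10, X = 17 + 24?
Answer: -107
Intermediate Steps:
G(v) = -54 + 9*v (G(v) = -9*(6 - v) = -54 + 9*v)
X = 41
a(U) = 24 + 4/U (a(U) = 4*(1/U - 1*(-6)) = 4*(1/U + 6) = 4*(6 + 1/U) = 24 + 4/U)
M(L) = -21 + 8*L (M(L) = 6 - (-8*L + (-54 + 9*9)) = 6 - (-8*L + (-54 + 81)) = 6 - (-8*L + 27) = 6 - (27 - 8*L) = 6 + (-27 + 8*L) = -21 + 8*L)
g = 200 (g = (24 + 4/(-1))*10 = (24 + 4*(-1))*10 = (24 - 4)*10 = 20*10 = 200)
g - M(X) = 200 - (-21 + 8*41) = 200 - (-21 + 328) = 200 - 1*307 = 200 - 307 = -107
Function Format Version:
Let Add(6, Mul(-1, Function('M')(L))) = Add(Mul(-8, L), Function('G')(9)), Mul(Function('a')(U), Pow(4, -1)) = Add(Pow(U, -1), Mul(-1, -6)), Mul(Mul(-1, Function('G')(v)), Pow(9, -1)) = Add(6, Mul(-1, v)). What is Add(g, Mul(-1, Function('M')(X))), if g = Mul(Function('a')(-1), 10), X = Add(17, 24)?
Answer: -107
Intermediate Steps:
Function('G')(v) = Add(-54, Mul(9, v)) (Function('G')(v) = Mul(-9, Add(6, Mul(-1, v))) = Add(-54, Mul(9, v)))
X = 41
Function('a')(U) = Add(24, Mul(4, Pow(U, -1))) (Function('a')(U) = Mul(4, Add(Pow(U, -1), Mul(-1, -6))) = Mul(4, Add(Pow(U, -1), 6)) = Mul(4, Add(6, Pow(U, -1))) = Add(24, Mul(4, Pow(U, -1))))
Function('M')(L) = Add(-21, Mul(8, L)) (Function('M')(L) = Add(6, Mul(-1, Add(Mul(-8, L), Add(-54, Mul(9, 9))))) = Add(6, Mul(-1, Add(Mul(-8, L), Add(-54, 81)))) = Add(6, Mul(-1, Add(Mul(-8, L), 27))) = Add(6, Mul(-1, Add(27, Mul(-8, L)))) = Add(6, Add(-27, Mul(8, L))) = Add(-21, Mul(8, L)))
g = 200 (g = Mul(Add(24, Mul(4, Pow(-1, -1))), 10) = Mul(Add(24, Mul(4, -1)), 10) = Mul(Add(24, -4), 10) = Mul(20, 10) = 200)
Add(g, Mul(-1, Function('M')(X))) = Add(200, Mul(-1, Add(-21, Mul(8, 41)))) = Add(200, Mul(-1, Add(-21, 328))) = Add(200, Mul(-1, 307)) = Add(200, -307) = -107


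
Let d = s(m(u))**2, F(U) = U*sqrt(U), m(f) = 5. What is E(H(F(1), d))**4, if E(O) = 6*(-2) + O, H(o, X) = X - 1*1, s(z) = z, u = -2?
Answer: 20736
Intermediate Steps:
F(U) = U**(3/2)
d = 25 (d = 5**2 = 25)
H(o, X) = -1 + X (H(o, X) = X - 1 = -1 + X)
E(O) = -12 + O
E(H(F(1), d))**4 = (-12 + (-1 + 25))**4 = (-12 + 24)**4 = 12**4 = 20736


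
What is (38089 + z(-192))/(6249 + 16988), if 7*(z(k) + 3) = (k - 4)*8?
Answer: 37862/23237 ≈ 1.6294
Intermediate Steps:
z(k) = -53/7 + 8*k/7 (z(k) = -3 + ((k - 4)*8)/7 = -3 + ((-4 + k)*8)/7 = -3 + (-32 + 8*k)/7 = -3 + (-32/7 + 8*k/7) = -53/7 + 8*k/7)
(38089 + z(-192))/(6249 + 16988) = (38089 + (-53/7 + (8/7)*(-192)))/(6249 + 16988) = (38089 + (-53/7 - 1536/7))/23237 = (38089 - 227)*(1/23237) = 37862*(1/23237) = 37862/23237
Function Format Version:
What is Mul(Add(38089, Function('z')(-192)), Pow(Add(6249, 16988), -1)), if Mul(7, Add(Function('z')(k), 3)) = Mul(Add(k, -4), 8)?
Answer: Rational(37862, 23237) ≈ 1.6294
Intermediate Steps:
Function('z')(k) = Add(Rational(-53, 7), Mul(Rational(8, 7), k)) (Function('z')(k) = Add(-3, Mul(Rational(1, 7), Mul(Add(k, -4), 8))) = Add(-3, Mul(Rational(1, 7), Mul(Add(-4, k), 8))) = Add(-3, Mul(Rational(1, 7), Add(-32, Mul(8, k)))) = Add(-3, Add(Rational(-32, 7), Mul(Rational(8, 7), k))) = Add(Rational(-53, 7), Mul(Rational(8, 7), k)))
Mul(Add(38089, Function('z')(-192)), Pow(Add(6249, 16988), -1)) = Mul(Add(38089, Add(Rational(-53, 7), Mul(Rational(8, 7), -192))), Pow(Add(6249, 16988), -1)) = Mul(Add(38089, Add(Rational(-53, 7), Rational(-1536, 7))), Pow(23237, -1)) = Mul(Add(38089, -227), Rational(1, 23237)) = Mul(37862, Rational(1, 23237)) = Rational(37862, 23237)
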